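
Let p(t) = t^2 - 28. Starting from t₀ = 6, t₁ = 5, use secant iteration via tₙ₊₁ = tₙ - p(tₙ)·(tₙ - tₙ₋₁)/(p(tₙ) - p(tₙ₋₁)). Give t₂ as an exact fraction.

p(6) = 8, p(5) = -3. t₂ = 5 - (-3)·(5 - 6)/((-3) - 8) = 58/11.

58/11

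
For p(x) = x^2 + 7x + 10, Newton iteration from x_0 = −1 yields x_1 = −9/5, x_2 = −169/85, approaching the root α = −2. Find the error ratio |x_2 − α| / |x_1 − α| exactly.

1/17

x_1 − α = −9/5 − (−2) = −9/5 + 2 = 1/5, so |x_1 − α| = 1/5.
x_2 − α = −169/85 − (−2) = −169/85 + 2 = 1/85, so |x_2 − α| = 1/85.
Ratio = (1/85) / (1/5) = 1/17.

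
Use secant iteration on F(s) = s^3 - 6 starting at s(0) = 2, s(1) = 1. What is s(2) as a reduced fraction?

12/7

F(2) = 2, F(1) = -5. s(2) = 1 - (-5)·(1 - 2)/((-5) - 2) = 12/7.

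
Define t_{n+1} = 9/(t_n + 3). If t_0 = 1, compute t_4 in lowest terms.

11/6

t_1 = 9/(1 + 3) = 9/4.
t_2 = 9/(9/4 + 3) = 12/7.
t_3 = 9/(12/7 + 3) = 21/11.
t_4 = 9/(21/11 + 3) = 11/6.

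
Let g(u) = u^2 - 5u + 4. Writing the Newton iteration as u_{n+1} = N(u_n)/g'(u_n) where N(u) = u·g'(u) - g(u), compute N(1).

-3

g'(u) = 2u - 5.
N(u) = u·g'(u) - g(u) = u·(2u - 5) - (u^2 - 5u + 4) = u^2 - 4.
N(1) = -3.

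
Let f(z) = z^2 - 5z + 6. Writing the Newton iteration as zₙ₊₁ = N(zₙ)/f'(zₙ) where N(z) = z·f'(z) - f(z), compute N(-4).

10

f'(z) = 2z - 5.
N(z) = z·f'(z) - f(z) = z·(2z - 5) - (z^2 - 5z + 6) = z^2 - 6.
N(-4) = 10.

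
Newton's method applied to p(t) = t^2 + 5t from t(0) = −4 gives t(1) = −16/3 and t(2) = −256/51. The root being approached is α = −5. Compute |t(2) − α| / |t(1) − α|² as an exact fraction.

3/17

t(1) − α = −16/3 − (−5) = −16/3 + 5 = −1/3, so |t(1) − α| = 1/3.
t(2) − α = −256/51 − (−5) = −256/51 + 5 = −1/51, so |t(2) − α| = 1/51.
|t(1) − α|² = 1/9.
Ratio = (1/51) / (1/9) = 3/17.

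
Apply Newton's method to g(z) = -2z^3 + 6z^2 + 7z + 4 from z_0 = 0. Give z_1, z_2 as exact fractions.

g'(z) = -6z^2 + 12z + 7.
g(0) = 4, g'(0) = 7, so z_1 = 0 - 4/7 = -4/7.
g(-4/7) = 800/343, g'(-4/7) = -89/49, so z_2 = (-4/7) - (800/343)/(-89/49) = 444/623.

z_1 = -4/7, z_2 = 444/623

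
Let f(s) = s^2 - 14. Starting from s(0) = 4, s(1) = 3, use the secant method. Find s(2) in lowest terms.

26/7

f(4) = 2, f(3) = -5. s(2) = 3 - (-5)·(3 - 4)/((-5) - 2) = 26/7.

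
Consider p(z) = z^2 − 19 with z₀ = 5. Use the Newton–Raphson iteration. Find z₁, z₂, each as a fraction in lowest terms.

p'(z) = 2z.
p(5) = 6, p'(5) = 10, so z₁ = 5 − 6/10 = 22/5.
p(22/5) = 9/25, p'(22/5) = 44/5, so z₂ = (22/5) − (9/25)/(44/5) = 959/220.

z₁ = 22/5, z₂ = 959/220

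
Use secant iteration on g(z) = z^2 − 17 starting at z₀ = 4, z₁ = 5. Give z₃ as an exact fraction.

169/41

g(4) = −1, g(5) = 8. z₂ = 5 − 8·(5 − 4)/(8 − (−1)) = 37/9.
g(5) = 8, g(37/9) = −8/81. z₃ = (37/9) − (−8/81)·((37/9) − 5)/((−8/81) − 8) = 169/41.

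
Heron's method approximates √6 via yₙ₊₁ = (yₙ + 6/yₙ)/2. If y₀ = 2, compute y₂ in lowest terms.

49/20

y₁ = (2 + 6/2)/2 = 5/2.
y₂ = (5/2 + 6/(5/2))/2 = 49/20.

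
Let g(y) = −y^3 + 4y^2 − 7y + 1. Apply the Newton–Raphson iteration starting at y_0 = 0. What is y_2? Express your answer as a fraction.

g'(y) = −3y^2 + 8y − 7.
g(0) = 1, g'(0) = −7, so y_1 = 0 − 1/(−7) = 1/7.
g(1/7) = 27/343, g'(1/7) = −290/49, so y_2 = (1/7) − (27/343)/(−290/49) = 317/2030.

317/2030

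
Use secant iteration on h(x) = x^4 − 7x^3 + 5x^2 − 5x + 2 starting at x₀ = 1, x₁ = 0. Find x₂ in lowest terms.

h(1) = −4, h(0) = 2. x₂ = 0 − 2·(0 − 1)/(2 − (−4)) = 1/3.

1/3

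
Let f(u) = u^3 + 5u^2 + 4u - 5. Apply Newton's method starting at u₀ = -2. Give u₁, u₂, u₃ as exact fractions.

f'(u) = 3u^2 + 10u + 4.
f(-2) = -1, f'(-2) = -4, so u₁ = (-2) - (-1)/(-4) = -9/4.
f(-9/4) = -5/64, f'(-9/4) = -53/16, so u₂ = (-9/4) - (-5/64)/(-53/16) = -241/106.
f(-241/106) = -1175/1191016, f'(-241/106) = -36273/11236, so u₃ = (-241/106) - (-1175/1191016)/(-36273/11236) = -4371484/1922469.

u₁ = -9/4, u₂ = -241/106, u₃ = -4371484/1922469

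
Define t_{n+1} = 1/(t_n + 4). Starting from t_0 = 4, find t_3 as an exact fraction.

t_1 = 1/(4 + 4) = 1/8.
t_2 = 1/(1/8 + 4) = 8/33.
t_3 = 1/(8/33 + 4) = 33/140.

33/140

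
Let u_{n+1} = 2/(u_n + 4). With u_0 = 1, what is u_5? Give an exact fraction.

u_1 = 2/(1 + 4) = 2/5.
u_2 = 2/(2/5 + 4) = 5/11.
u_3 = 2/(5/11 + 4) = 22/49.
u_4 = 2/(22/49 + 4) = 49/109.
u_5 = 2/(49/109 + 4) = 218/485.

218/485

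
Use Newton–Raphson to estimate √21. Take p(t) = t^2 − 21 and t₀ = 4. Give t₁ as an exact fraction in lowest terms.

p'(t) = 2t.
p(4) = −5, p'(4) = 8, so t₁ = 4 − (−5)/8 = 37/8.

37/8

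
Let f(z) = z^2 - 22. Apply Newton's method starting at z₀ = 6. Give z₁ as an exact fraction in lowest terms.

29/6

f'(z) = 2z.
f(6) = 14, f'(6) = 12, so z₁ = 6 - 14/12 = 29/6.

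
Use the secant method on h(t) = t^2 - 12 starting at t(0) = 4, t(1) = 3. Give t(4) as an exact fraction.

h(4) = 4, h(3) = -3. t(2) = 3 - (-3)·(3 - 4)/((-3) - 4) = 24/7.
h(3) = -3, h(24/7) = -12/49. t(3) = (24/7) - (-12/49)·((24/7) - 3)/((-12/49) - (-3)) = 52/15.
h(24/7) = -12/49, h(52/15) = 4/225. t(4) = (52/15) - (4/225)·((52/15) - (24/7))/((4/225) - (-12/49)) = 627/181.

627/181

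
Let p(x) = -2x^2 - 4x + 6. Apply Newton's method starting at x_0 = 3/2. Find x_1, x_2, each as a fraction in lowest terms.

p'(x) = -4x - 4.
p(3/2) = -9/2, p'(3/2) = -10, so x_1 = (3/2) - (-9/2)/(-10) = 21/20.
p(21/20) = -81/200, p'(21/20) = -41/5, so x_2 = (21/20) - (-81/200)/(-41/5) = 1641/1640.

x_1 = 21/20, x_2 = 1641/1640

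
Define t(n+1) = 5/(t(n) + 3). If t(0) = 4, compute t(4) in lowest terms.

565/469

t(1) = 5/(4 + 3) = 5/7.
t(2) = 5/(5/7 + 3) = 35/26.
t(3) = 5/(35/26 + 3) = 130/113.
t(4) = 5/(130/113 + 3) = 565/469.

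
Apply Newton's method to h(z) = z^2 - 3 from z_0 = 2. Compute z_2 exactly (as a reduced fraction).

h'(z) = 2z.
h(2) = 1, h'(2) = 4, so z_1 = 2 - 1/4 = 7/4.
h(7/4) = 1/16, h'(7/4) = 7/2, so z_2 = (7/4) - (1/16)/(7/2) = 97/56.

97/56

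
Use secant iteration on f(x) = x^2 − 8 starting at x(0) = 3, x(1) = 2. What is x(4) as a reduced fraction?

478/169

f(3) = 1, f(2) = −4. x(2) = 2 − (−4)·(2 − 3)/((−4) − 1) = 14/5.
f(2) = −4, f(14/5) = −4/25. x(3) = (14/5) − (−4/25)·((14/5) − 2)/((−4/25) − (−4)) = 17/6.
f(14/5) = −4/25, f(17/6) = 1/36. x(4) = (17/6) − (1/36)·((17/6) − (14/5))/((1/36) − (−4/25)) = 478/169.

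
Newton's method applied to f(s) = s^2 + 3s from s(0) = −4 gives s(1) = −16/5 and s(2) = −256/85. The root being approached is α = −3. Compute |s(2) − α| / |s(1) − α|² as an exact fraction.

5/17

s(1) − α = −16/5 − (−3) = −16/5 + 3 = −1/5, so |s(1) − α| = 1/5.
s(2) − α = −256/85 − (−3) = −256/85 + 3 = −1/85, so |s(2) − α| = 1/85.
|s(1) − α|² = 1/25.
Ratio = (1/85) / (1/25) = 5/17.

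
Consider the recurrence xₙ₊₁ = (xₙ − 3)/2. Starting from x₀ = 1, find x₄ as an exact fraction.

−11/4

x₁ = (1 − 3)/2 = −1.
x₂ = ((−1) − 3)/2 = −2.
x₃ = ((−2) − 3)/2 = −5/2.
x₄ = ((−5/2) − 3)/2 = −11/4.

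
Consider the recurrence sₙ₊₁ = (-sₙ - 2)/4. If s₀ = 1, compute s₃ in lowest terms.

-27/64

s₁ = (-1 - 2)/4 = -3/4.
s₂ = (-(-3/4) - 2)/4 = -5/16.
s₃ = (-(-5/16) - 2)/4 = -27/64.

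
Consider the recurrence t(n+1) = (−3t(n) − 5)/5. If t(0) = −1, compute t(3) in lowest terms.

t(1) = (−3·(−1) − 5)/5 = −2/5.
t(2) = (−3·(−2/5) − 5)/5 = −19/25.
t(3) = (−3·(−19/25) − 5)/5 = −68/125.

−68/125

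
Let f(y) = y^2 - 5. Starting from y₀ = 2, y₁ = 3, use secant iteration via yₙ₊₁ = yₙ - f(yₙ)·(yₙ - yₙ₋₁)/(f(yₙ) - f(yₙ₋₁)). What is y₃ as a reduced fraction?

f(2) = -1, f(3) = 4. y₂ = 3 - 4·(3 - 2)/(4 - (-1)) = 11/5.
f(3) = 4, f(11/5) = -4/25. y₃ = (11/5) - (-4/25)·((11/5) - 3)/((-4/25) - 4) = 29/13.

29/13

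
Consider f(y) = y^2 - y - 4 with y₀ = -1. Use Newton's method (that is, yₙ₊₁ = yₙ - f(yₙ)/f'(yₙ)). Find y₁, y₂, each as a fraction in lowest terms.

y₁ = -5/3, y₂ = -61/39

f'(y) = 2y - 1.
f(-1) = -2, f'(-1) = -3, so y₁ = (-1) - (-2)/(-3) = -5/3.
f(-5/3) = 4/9, f'(-5/3) = -13/3, so y₂ = (-5/3) - (4/9)/(-13/3) = -61/39.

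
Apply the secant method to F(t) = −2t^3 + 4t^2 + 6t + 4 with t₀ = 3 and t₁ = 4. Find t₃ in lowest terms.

6524/2081

F(3) = 4, F(4) = −36. t₂ = 4 − (−36)·(4 − 3)/((−36) − 4) = 31/10.
F(4) = −36, F(31/10) = 729/500. t₃ = (31/10) − (729/500)·((31/10) − 4)/((729/500) − (−36)) = 6524/2081.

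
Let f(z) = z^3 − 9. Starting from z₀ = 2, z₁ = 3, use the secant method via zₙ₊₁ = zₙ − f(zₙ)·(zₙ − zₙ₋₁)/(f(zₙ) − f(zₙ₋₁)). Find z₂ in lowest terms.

f(2) = −1, f(3) = 18. z₂ = 3 − 18·(3 − 2)/(18 − (−1)) = 39/19.

39/19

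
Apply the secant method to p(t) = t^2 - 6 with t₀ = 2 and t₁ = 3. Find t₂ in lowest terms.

12/5

p(2) = -2, p(3) = 3. t₂ = 3 - 3·(3 - 2)/(3 - (-2)) = 12/5.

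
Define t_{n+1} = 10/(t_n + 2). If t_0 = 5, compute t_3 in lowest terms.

t_1 = 10/(5 + 2) = 10/7.
t_2 = 10/(10/7 + 2) = 35/12.
t_3 = 10/(35/12 + 2) = 120/59.

120/59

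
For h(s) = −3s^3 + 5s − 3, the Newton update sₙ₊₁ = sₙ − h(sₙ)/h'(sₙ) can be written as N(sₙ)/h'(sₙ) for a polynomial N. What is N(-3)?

165

h'(s) = −9s^2 + 5.
N(s) = s·h'(s) − h(s) = s·(−9s^2 + 5) − (−3s^3 + 5s − 3) = −6s^3 + 3.
N(-3) = 165.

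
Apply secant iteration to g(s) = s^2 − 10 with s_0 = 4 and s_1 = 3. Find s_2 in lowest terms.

g(4) = 6, g(3) = −1. s_2 = 3 − (−1)·(3 − 4)/((−1) − 6) = 22/7.

22/7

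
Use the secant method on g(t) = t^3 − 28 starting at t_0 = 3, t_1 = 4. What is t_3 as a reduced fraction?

g(3) = −1, g(4) = 36. t_2 = 4 − 36·(4 − 3)/(36 − (−1)) = 112/37.
g(4) = 36, g(112/37) = −13356/50653. t_3 = (112/37) − (−13356/50653)·((112/37) − 4)/((−13356/50653) − 36) = 12901/4252.

12901/4252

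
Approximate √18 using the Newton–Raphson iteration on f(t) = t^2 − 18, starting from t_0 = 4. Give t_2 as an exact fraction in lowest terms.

f'(t) = 2t.
f(4) = −2, f'(4) = 8, so t_1 = 4 − (−2)/8 = 17/4.
f(17/4) = 1/16, f'(17/4) = 17/2, so t_2 = (17/4) − (1/16)/(17/2) = 577/136.

577/136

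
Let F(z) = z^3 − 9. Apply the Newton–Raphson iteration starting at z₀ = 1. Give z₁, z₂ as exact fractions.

z₁ = 11/3, z₂ = 2905/1089

F'(z) = 3z^2.
F(1) = −8, F'(1) = 3, so z₁ = 1 − (−8)/3 = 11/3.
F(11/3) = 1088/27, F'(11/3) = 121/3, so z₂ = (11/3) − (1088/27)/(121/3) = 2905/1089.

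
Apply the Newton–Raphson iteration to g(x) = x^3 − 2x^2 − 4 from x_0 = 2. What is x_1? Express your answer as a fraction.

g'(x) = 3x^2 − 4x.
g(2) = −4, g'(2) = 4, so x_1 = 2 − (−4)/4 = 3.

3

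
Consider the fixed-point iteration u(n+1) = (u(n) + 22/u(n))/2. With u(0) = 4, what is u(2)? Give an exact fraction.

713/152

u(1) = (4 + 22/4)/2 = 19/4.
u(2) = (19/4 + 22/(19/4))/2 = 713/152.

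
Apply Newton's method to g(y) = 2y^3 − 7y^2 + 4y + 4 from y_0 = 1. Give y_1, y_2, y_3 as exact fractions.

g'(y) = 6y^2 − 14y + 4.
g(1) = 3, g'(1) = −4, so y_1 = 1 − 3/(−4) = 7/4.
g(7/4) = 9/32, g'(7/4) = −17/8, so y_2 = (7/4) − (9/32)/(−17/8) = 32/17.
g(32/17) = 324/4913, g'(32/17) = −316/289, so y_3 = (32/17) − (324/4913)/(−316/289) = 2609/1343.

y_1 = 7/4, y_2 = 32/17, y_3 = 2609/1343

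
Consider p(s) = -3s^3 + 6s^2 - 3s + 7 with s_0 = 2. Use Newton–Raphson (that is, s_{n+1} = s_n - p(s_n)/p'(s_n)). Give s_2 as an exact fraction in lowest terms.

p'(s) = -9s^2 + 12s - 3.
p(2) = 1, p'(2) = -15, so s_1 = 2 - 1/(-15) = 31/15.
p(31/15) = -61/1125, p'(31/15) = -416/25, so s_2 = (31/15) - (-61/1125)/(-416/25) = 38627/18720.

38627/18720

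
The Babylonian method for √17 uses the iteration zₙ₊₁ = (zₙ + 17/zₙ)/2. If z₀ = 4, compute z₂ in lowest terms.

z₁ = (4 + 17/4)/2 = 33/8.
z₂ = (33/8 + 17/(33/8))/2 = 2177/528.

2177/528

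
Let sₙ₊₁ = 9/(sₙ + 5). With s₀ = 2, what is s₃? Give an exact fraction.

s₁ = 9/(2 + 5) = 9/7.
s₂ = 9/(9/7 + 5) = 63/44.
s₃ = 9/(63/44 + 5) = 396/283.

396/283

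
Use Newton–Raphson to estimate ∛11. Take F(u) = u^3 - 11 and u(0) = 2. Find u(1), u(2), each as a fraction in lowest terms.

F'(u) = 3u^2.
F(2) = -3, F'(2) = 12, so u(1) = 2 - (-3)/12 = 9/4.
F(9/4) = 25/64, F'(9/4) = 243/16, so u(2) = (9/4) - (25/64)/(243/16) = 1081/486.

u(1) = 9/4, u(2) = 1081/486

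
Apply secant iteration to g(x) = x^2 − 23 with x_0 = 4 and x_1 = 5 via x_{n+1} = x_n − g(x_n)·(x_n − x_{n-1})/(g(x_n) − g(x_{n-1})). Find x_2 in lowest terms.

43/9

g(4) = −7, g(5) = 2. x_2 = 5 − 2·(5 − 4)/(2 − (−7)) = 43/9.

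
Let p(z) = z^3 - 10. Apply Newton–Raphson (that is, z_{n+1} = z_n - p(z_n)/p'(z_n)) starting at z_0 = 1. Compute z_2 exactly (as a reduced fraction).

23/8

p'(z) = 3z^2.
p(1) = -9, p'(1) = 3, so z_1 = 1 - (-9)/3 = 4.
p(4) = 54, p'(4) = 48, so z_2 = 4 - 54/48 = 23/8.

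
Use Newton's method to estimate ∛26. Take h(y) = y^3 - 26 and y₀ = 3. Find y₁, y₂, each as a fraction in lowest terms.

y₁ = 80/27, y₂ = 767879/259200

h'(y) = 3y^2.
h(3) = 1, h'(3) = 27, so y₁ = 3 - 1/27 = 80/27.
h(80/27) = 242/19683, h'(80/27) = 6400/243, so y₂ = (80/27) - (242/19683)/(6400/243) = 767879/259200.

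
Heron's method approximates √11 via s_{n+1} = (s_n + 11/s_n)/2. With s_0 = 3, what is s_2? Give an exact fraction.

s_1 = (3 + 11/3)/2 = 10/3.
s_2 = (10/3 + 11/(10/3))/2 = 199/60.

199/60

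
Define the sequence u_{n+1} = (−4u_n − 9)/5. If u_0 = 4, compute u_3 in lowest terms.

u_1 = (−4·4 − 9)/5 = −5.
u_2 = (−4·(−5) − 9)/5 = 11/5.
u_3 = (−4·(11/5) − 9)/5 = −89/25.

−89/25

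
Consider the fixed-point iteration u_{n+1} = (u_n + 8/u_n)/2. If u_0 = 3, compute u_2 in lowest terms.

577/204

u_1 = (3 + 8/3)/2 = 17/6.
u_2 = (17/6 + 8/(17/6))/2 = 577/204.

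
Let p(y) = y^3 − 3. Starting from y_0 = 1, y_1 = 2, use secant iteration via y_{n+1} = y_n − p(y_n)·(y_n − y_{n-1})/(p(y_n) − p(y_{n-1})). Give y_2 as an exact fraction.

9/7

p(1) = −2, p(2) = 5. y_2 = 2 − 5·(2 − 1)/(5 − (−2)) = 9/7.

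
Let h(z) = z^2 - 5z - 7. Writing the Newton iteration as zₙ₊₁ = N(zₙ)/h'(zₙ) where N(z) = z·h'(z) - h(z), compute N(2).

11

h'(z) = 2z - 5.
N(z) = z·h'(z) - h(z) = z·(2z - 5) - (z^2 - 5z - 7) = z^2 + 7.
N(2) = 11.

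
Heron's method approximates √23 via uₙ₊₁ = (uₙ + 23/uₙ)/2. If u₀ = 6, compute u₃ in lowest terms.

u₁ = (6 + 23/6)/2 = 59/12.
u₂ = (59/12 + 23/(59/12))/2 = 6793/1416.
u₃ = (6793/1416 + 23/(6793/1416))/2 = 92261137/19237776.

92261137/19237776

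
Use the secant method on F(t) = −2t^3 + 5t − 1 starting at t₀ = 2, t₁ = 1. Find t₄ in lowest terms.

39489875/28556009

F(2) = −7, F(1) = 2. t₂ = 1 − 2·(1 − 2)/(2 − (−7)) = 11/9.
F(1) = 2, F(11/9) = 1064/729. t₃ = (11/9) − (1064/729)·((11/9) − 1)/((1064/729) − 2) = 359/197.
F(11/9) = 1064/729, F(359/197) = −30519776/7645373. t₄ = (359/197) − (−30519776/7645373)·((359/197) − (11/9))/((−30519776/7645373) − (1064/729)) = 39489875/28556009.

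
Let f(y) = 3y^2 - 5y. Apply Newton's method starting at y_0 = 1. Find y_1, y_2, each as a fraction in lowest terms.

y_1 = 3, y_2 = 27/13

f'(y) = 6y - 5.
f(1) = -2, f'(1) = 1, so y_1 = 1 - (-2)/1 = 3.
f(3) = 12, f'(3) = 13, so y_2 = 3 - 12/13 = 27/13.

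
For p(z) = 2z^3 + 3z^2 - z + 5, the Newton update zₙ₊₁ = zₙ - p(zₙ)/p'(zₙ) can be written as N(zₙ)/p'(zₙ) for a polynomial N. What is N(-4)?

-213

p'(z) = 6z^2 + 6z - 1.
N(z) = z·p'(z) - p(z) = z·(6z^2 + 6z - 1) - (2z^3 + 3z^2 - z + 5) = 4z^3 + 3z^2 - 5.
N(-4) = -213.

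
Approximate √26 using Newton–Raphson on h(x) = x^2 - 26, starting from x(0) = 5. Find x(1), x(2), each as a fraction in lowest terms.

x(1) = 51/10, x(2) = 5201/1020

h'(x) = 2x.
h(5) = -1, h'(5) = 10, so x(1) = 5 - (-1)/10 = 51/10.
h(51/10) = 1/100, h'(51/10) = 51/5, so x(2) = (51/10) - (1/100)/(51/5) = 5201/1020.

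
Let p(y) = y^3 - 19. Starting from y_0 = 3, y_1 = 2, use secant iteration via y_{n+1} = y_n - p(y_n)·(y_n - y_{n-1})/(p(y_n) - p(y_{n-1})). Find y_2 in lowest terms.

p(3) = 8, p(2) = -11. y_2 = 2 - (-11)·(2 - 3)/((-11) - 8) = 49/19.

49/19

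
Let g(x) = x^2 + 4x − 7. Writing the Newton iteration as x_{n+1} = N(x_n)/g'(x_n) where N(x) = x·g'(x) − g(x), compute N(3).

16

g'(x) = 2x + 4.
N(x) = x·g'(x) − g(x) = x·(2x + 4) − (x^2 + 4x − 7) = x^2 + 7.
N(3) = 16.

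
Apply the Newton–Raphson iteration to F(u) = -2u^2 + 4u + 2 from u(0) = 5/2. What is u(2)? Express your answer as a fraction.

985/408

F'(u) = -4u + 4.
F(5/2) = -1/2, F'(5/2) = -6, so u(1) = (5/2) - (-1/2)/(-6) = 29/12.
F(29/12) = -1/72, F'(29/12) = -17/3, so u(2) = (29/12) - (-1/72)/(-17/3) = 985/408.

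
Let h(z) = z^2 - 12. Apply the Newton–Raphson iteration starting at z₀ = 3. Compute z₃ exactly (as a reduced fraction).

h'(z) = 2z.
h(3) = -3, h'(3) = 6, so z₁ = 3 - (-3)/6 = 7/2.
h(7/2) = 1/4, h'(7/2) = 7, so z₂ = (7/2) - (1/4)/7 = 97/28.
h(97/28) = 1/784, h'(97/28) = 97/14, so z₃ = (97/28) - (1/784)/(97/14) = 18817/5432.

18817/5432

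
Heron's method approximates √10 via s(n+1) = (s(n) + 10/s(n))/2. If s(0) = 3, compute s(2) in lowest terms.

s(1) = (3 + 10/3)/2 = 19/6.
s(2) = (19/6 + 10/(19/6))/2 = 721/228.

721/228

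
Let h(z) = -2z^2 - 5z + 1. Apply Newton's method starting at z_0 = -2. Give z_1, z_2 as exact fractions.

h'(z) = -4z - 5.
h(-2) = 3, h'(-2) = 3, so z_1 = (-2) - 3/3 = -3.
h(-3) = -2, h'(-3) = 7, so z_2 = (-3) - (-2)/7 = -19/7.

z_1 = -3, z_2 = -19/7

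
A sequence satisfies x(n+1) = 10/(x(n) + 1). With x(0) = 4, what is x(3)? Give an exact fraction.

x(1) = 10/(4 + 1) = 2.
x(2) = 10/(2 + 1) = 10/3.
x(3) = 10/(10/3 + 1) = 30/13.

30/13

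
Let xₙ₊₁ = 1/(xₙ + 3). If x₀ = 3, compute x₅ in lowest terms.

x₁ = 1/(3 + 3) = 1/6.
x₂ = 1/(1/6 + 3) = 6/19.
x₃ = 1/(6/19 + 3) = 19/63.
x₄ = 1/(19/63 + 3) = 63/208.
x₅ = 1/(63/208 + 3) = 208/687.

208/687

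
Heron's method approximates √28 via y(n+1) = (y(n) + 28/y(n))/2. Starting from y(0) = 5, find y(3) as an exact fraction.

y(1) = (5 + 28/5)/2 = 53/10.
y(2) = (53/10 + 28/(53/10))/2 = 5609/1060.
y(3) = (5609/1060 + 28/(5609/1060))/2 = 62921681/11891080.

62921681/11891080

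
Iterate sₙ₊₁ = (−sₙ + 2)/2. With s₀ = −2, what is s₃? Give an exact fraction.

1

s₁ = (−(−2) + 2)/2 = 2.
s₂ = (−2 + 2)/2 = 0.
s₃ = (−0 + 2)/2 = 1.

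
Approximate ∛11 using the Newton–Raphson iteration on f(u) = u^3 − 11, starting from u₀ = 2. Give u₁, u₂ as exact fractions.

u₁ = 9/4, u₂ = 1081/486

f'(u) = 3u^2.
f(2) = −3, f'(2) = 12, so u₁ = 2 − (−3)/12 = 9/4.
f(9/4) = 25/64, f'(9/4) = 243/16, so u₂ = (9/4) − (25/64)/(243/16) = 1081/486.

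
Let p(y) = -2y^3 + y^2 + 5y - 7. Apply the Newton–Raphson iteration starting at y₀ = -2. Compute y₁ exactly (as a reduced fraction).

p'(y) = -6y^2 + 2y + 5.
p(-2) = 3, p'(-2) = -23, so y₁ = (-2) - 3/(-23) = -43/23.

-43/23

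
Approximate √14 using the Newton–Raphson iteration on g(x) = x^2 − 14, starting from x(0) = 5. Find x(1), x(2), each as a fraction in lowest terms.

g'(x) = 2x.
g(5) = 11, g'(5) = 10, so x(1) = 5 − 11/10 = 39/10.
g(39/10) = 121/100, g'(39/10) = 39/5, so x(2) = (39/10) − (121/100)/(39/5) = 2921/780.

x(1) = 39/10, x(2) = 2921/780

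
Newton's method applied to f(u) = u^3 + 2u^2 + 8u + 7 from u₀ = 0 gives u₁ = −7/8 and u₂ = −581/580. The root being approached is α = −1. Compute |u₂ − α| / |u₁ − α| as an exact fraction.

2/145

u₁ − α = −7/8 − (−1) = −7/8 + 1 = 1/8, so |u₁ − α| = 1/8.
u₂ − α = −581/580 − (−1) = −581/580 + 1 = −1/580, so |u₂ − α| = 1/580.
Ratio = (1/580) / (1/8) = 2/145.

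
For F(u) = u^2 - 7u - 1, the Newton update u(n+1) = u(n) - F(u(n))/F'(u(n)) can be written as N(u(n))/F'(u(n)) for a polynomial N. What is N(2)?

5

F'(u) = 2u - 7.
N(u) = u·F'(u) - F(u) = u·(2u - 7) - (u^2 - 7u - 1) = u^2 + 1.
N(2) = 5.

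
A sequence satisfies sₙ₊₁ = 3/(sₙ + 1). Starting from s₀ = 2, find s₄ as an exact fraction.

15/11

s₁ = 3/(2 + 1) = 1.
s₂ = 3/(1 + 1) = 3/2.
s₃ = 3/(3/2 + 1) = 6/5.
s₄ = 3/(6/5 + 1) = 15/11.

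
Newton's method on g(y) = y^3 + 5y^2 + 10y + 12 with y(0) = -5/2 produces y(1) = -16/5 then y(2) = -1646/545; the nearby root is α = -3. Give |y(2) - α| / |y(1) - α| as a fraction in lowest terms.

y(1) - α = -16/5 - (-3) = -16/5 + 3 = -1/5, so |y(1) - α| = 1/5.
y(2) - α = -1646/545 - (-3) = -1646/545 + 3 = -11/545, so |y(2) - α| = 11/545.
Ratio = (11/545) / (1/5) = 11/109.

11/109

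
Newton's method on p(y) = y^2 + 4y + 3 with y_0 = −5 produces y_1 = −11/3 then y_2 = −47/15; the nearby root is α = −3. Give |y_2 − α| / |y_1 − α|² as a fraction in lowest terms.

y_1 − α = −11/3 − (−3) = −11/3 + 3 = −2/3, so |y_1 − α| = 2/3.
y_2 − α = −47/15 − (−3) = −47/15 + 3 = −2/15, so |y_2 − α| = 2/15.
|y_1 − α|² = 4/9.
Ratio = (2/15) / (4/9) = 3/10.

3/10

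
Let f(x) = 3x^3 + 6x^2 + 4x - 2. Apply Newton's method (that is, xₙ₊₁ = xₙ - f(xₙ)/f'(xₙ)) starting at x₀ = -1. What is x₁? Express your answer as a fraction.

2

f'(x) = 9x^2 + 12x + 4.
f(-1) = -3, f'(-1) = 1, so x₁ = (-1) - (-3)/1 = 2.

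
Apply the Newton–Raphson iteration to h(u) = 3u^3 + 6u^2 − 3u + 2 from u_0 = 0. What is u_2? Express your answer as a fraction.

22/81

h'(u) = 9u^2 + 12u − 3.
h(0) = 2, h'(0) = −3, so u_1 = 0 − 2/(−3) = 2/3.
h(2/3) = 32/9, h'(2/3) = 9, so u_2 = (2/3) − (32/9)/9 = 22/81.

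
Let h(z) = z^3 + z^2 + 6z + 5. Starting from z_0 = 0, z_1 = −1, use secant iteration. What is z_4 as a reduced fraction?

h(0) = 5, h(−1) = −1. z_2 = (−1) − (−1)·((−1) − 0)/((−1) − 5) = −5/6.
h(−1) = −1, h(−5/6) = 25/216. z_3 = (−5/6) − (25/216)·((−5/6) − (−1))/((25/216) − (−1)) = −205/241.
h(−5/6) = 25/216, h(−205/241) = 60875/13997521. z_4 = (−205/241) − (60875/13997521)·((−205/241) − (−5/6))/((60875/13997521) − (25/216)) = −11468305/13471561.

−11468305/13471561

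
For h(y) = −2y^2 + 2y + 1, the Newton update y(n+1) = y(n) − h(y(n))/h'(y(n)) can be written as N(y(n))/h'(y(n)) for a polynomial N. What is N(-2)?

h'(y) = −4y + 2.
N(y) = y·h'(y) − h(y) = y·(−4y + 2) − (−2y^2 + 2y + 1) = −2y^2 − 1.
N(-2) = −9.

−9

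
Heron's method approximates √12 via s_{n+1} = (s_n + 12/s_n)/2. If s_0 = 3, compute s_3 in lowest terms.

s_1 = (3 + 12/3)/2 = 7/2.
s_2 = (7/2 + 12/(7/2))/2 = 97/28.
s_3 = (97/28 + 12/(97/28))/2 = 18817/5432.

18817/5432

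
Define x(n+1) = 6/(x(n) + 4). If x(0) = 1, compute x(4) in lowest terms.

x(1) = 6/(1 + 4) = 6/5.
x(2) = 6/(6/5 + 4) = 15/13.
x(3) = 6/(15/13 + 4) = 78/67.
x(4) = 6/(78/67 + 4) = 201/173.

201/173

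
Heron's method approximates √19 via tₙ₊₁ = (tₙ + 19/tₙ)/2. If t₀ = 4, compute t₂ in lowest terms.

t₁ = (4 + 19/4)/2 = 35/8.
t₂ = (35/8 + 19/(35/8))/2 = 2441/560.

2441/560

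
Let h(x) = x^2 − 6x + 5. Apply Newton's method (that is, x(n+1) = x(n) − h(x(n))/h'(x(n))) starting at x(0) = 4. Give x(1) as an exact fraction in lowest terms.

h'(x) = 2x − 6.
h(4) = −3, h'(4) = 2, so x(1) = 4 − (−3)/2 = 11/2.

11/2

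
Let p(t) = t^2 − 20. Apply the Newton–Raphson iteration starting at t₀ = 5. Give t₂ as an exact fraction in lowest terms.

p'(t) = 2t.
p(5) = 5, p'(5) = 10, so t₁ = 5 − 5/10 = 9/2.
p(9/2) = 1/4, p'(9/2) = 9, so t₂ = (9/2) − (1/4)/9 = 161/36.

161/36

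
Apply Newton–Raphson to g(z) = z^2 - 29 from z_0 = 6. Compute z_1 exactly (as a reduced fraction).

65/12

g'(z) = 2z.
g(6) = 7, g'(6) = 12, so z_1 = 6 - 7/12 = 65/12.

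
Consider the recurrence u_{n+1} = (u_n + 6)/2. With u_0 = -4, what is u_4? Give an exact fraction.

u_1 = ((-4) + 6)/2 = 1.
u_2 = (1 + 6)/2 = 7/2.
u_3 = ((7/2) + 6)/2 = 19/4.
u_4 = ((19/4) + 6)/2 = 43/8.

43/8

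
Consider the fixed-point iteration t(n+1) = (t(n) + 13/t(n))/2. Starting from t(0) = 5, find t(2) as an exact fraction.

343/95

t(1) = (5 + 13/5)/2 = 19/5.
t(2) = (19/5 + 13/(19/5))/2 = 343/95.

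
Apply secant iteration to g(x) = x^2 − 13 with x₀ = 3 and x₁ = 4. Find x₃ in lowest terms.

g(3) = −4, g(4) = 3. x₂ = 4 − 3·(4 − 3)/(3 − (−4)) = 25/7.
g(4) = 3, g(25/7) = −12/49. x₃ = (25/7) − (−12/49)·((25/7) − 4)/((−12/49) − 3) = 191/53.

191/53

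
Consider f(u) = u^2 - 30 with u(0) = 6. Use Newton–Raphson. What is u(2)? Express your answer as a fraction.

f'(u) = 2u.
f(6) = 6, f'(6) = 12, so u(1) = 6 - 6/12 = 11/2.
f(11/2) = 1/4, f'(11/2) = 11, so u(2) = (11/2) - (1/4)/11 = 241/44.

241/44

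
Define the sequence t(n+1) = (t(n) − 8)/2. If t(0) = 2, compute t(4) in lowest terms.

−59/8

t(1) = (2 − 8)/2 = −3.
t(2) = ((−3) − 8)/2 = −11/2.
t(3) = ((−11/2) − 8)/2 = −27/4.
t(4) = ((−27/4) − 8)/2 = −59/8.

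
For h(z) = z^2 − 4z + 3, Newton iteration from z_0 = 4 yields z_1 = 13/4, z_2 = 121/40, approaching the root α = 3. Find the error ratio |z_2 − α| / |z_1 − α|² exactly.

z_1 − α = 13/4 − 3 = 1/4, so |z_1 − α| = 1/4.
z_2 − α = 121/40 − 3 = 1/40, so |z_2 − α| = 1/40.
|z_1 − α|² = 1/16.
Ratio = (1/40) / (1/16) = 2/5.

2/5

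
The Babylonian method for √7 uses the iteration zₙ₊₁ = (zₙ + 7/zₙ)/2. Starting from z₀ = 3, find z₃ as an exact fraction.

32257/12192

z₁ = (3 + 7/3)/2 = 8/3.
z₂ = (8/3 + 7/(8/3))/2 = 127/48.
z₃ = (127/48 + 7/(127/48))/2 = 32257/12192.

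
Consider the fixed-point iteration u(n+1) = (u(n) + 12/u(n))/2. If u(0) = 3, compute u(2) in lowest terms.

u(1) = (3 + 12/3)/2 = 7/2.
u(2) = (7/2 + 12/(7/2))/2 = 97/28.

97/28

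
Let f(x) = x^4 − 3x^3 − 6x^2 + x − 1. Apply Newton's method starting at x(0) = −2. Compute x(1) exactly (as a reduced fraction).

f'(x) = 4x^3 − 9x^2 − 12x + 1.
f(−2) = 13, f'(−2) = −43, so x(1) = (−2) − 13/(−43) = −73/43.

−73/43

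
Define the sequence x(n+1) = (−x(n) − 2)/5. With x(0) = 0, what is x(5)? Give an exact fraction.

x(1) = (−0 − 2)/5 = −2/5.
x(2) = (−(−2/5) − 2)/5 = −8/25.
x(3) = (−(−8/25) − 2)/5 = −42/125.
x(4) = (−(−42/125) − 2)/5 = −208/625.
x(5) = (−(−208/625) − 2)/5 = −1042/3125.

−1042/3125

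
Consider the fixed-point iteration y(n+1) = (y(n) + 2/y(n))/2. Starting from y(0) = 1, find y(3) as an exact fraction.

y(1) = (1 + 2/1)/2 = 3/2.
y(2) = (3/2 + 2/(3/2))/2 = 17/12.
y(3) = (17/12 + 2/(17/12))/2 = 577/408.

577/408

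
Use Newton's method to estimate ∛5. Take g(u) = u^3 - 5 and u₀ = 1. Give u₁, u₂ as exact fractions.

g'(u) = 3u^2.
g(1) = -4, g'(1) = 3, so u₁ = 1 - (-4)/3 = 7/3.
g(7/3) = 208/27, g'(7/3) = 49/3, so u₂ = (7/3) - (208/27)/(49/3) = 821/441.

u₁ = 7/3, u₂ = 821/441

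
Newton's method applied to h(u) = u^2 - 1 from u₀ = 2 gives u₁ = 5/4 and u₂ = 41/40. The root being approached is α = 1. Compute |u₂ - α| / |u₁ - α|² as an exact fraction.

u₁ - α = 5/4 - 1 = 1/4, so |u₁ - α| = 1/4.
u₂ - α = 41/40 - 1 = 1/40, so |u₂ - α| = 1/40.
|u₁ - α|² = 1/16.
Ratio = (1/40) / (1/16) = 2/5.

2/5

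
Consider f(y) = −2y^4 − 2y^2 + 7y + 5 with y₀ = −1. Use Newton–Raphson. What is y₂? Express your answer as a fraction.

f'(y) = −8y^3 − 4y + 7.
f(−1) = −6, f'(−1) = 19, so y₁ = (−1) − (−6)/19 = −13/19.
f(−13/19) = −151704/130321, f'(−13/19) = 84361/6859, so y₂ = (−13/19) − (−151704/130321)/(84361/6859) = −944989/1602859.

−944989/1602859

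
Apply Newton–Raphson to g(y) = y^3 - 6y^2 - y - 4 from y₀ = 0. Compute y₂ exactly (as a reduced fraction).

-44/19

g'(y) = 3y^2 - 12y - 1.
g(0) = -4, g'(0) = -1, so y₁ = 0 - (-4)/(-1) = -4.
g(-4) = -160, g'(-4) = 95, so y₂ = (-4) - (-160)/95 = -44/19.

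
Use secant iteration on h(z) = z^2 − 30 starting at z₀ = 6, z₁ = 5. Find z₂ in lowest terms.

h(6) = 6, h(5) = −5. z₂ = 5 − (−5)·(5 − 6)/((−5) − 6) = 60/11.

60/11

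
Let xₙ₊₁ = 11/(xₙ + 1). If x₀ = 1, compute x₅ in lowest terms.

1958/563

x₁ = 11/(1 + 1) = 11/2.
x₂ = 11/(11/2 + 1) = 22/13.
x₃ = 11/(22/13 + 1) = 143/35.
x₄ = 11/(143/35 + 1) = 385/178.
x₅ = 11/(385/178 + 1) = 1958/563.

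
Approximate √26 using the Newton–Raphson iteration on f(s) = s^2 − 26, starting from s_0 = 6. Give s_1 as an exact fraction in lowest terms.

31/6

f'(s) = 2s.
f(6) = 10, f'(6) = 12, so s_1 = 6 − 10/12 = 31/6.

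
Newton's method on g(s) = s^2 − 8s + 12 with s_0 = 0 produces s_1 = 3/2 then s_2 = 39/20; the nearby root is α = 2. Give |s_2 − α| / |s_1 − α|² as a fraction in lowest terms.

1/5

s_1 − α = 3/2 − 2 = −1/2, so |s_1 − α| = 1/2.
s_2 − α = 39/20 − 2 = −1/20, so |s_2 − α| = 1/20.
|s_1 − α|² = 1/4.
Ratio = (1/20) / (1/4) = 1/5.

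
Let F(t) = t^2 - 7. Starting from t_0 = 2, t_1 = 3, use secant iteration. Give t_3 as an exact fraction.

37/14

F(2) = -3, F(3) = 2. t_2 = 3 - 2·(3 - 2)/(2 - (-3)) = 13/5.
F(3) = 2, F(13/5) = -6/25. t_3 = (13/5) - (-6/25)·((13/5) - 3)/((-6/25) - 2) = 37/14.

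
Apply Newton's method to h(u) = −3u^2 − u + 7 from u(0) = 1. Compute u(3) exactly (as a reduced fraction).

2780074/2029363

h'(u) = −6u − 1.
h(1) = 3, h'(1) = −7, so u(1) = 1 − 3/(−7) = 10/7.
h(10/7) = −27/49, h'(10/7) = −67/7, so u(2) = (10/7) − (−27/49)/(−67/7) = 643/469.
h(643/469) = −2187/219961, h'(643/469) = −4327/469, so u(3) = (643/469) − (−2187/219961)/(−4327/469) = 2780074/2029363.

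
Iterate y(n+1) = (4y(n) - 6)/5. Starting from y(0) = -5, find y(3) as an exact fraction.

-686/125

y(1) = (4·(-5) - 6)/5 = -26/5.
y(2) = (4·(-26/5) - 6)/5 = -134/25.
y(3) = (4·(-134/25) - 6)/5 = -686/125.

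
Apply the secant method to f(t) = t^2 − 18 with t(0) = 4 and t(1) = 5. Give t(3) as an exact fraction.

f(4) = −2, f(5) = 7. t(2) = 5 − 7·(5 − 4)/(7 − (−2)) = 38/9.
f(5) = 7, f(38/9) = −14/81. t(3) = (38/9) − (−14/81)·((38/9) − 5)/((−14/81) − 7) = 352/83.

352/83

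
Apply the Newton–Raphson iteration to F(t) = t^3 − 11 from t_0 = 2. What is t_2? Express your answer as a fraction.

1081/486

F'(t) = 3t^2.
F(2) = −3, F'(2) = 12, so t_1 = 2 − (−3)/12 = 9/4.
F(9/4) = 25/64, F'(9/4) = 243/16, so t_2 = (9/4) − (25/64)/(243/16) = 1081/486.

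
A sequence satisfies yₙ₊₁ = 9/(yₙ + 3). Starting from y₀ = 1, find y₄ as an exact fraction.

11/6

y₁ = 9/(1 + 3) = 9/4.
y₂ = 9/(9/4 + 3) = 12/7.
y₃ = 9/(12/7 + 3) = 21/11.
y₄ = 9/(21/11 + 3) = 11/6.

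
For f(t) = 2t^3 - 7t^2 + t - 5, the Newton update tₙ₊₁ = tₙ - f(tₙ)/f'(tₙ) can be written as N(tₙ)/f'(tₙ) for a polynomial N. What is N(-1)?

f'(t) = 6t^2 - 14t + 1.
N(t) = t·f'(t) - f(t) = t·(6t^2 - 14t + 1) - (2t^3 - 7t^2 + t - 5) = 4t^3 - 7t^2 + 5.
N(-1) = -6.

-6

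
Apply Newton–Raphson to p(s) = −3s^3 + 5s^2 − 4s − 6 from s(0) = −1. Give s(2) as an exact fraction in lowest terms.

−135715/198421

p'(s) = −9s^2 + 10s − 4.
p(−1) = 6, p'(−1) = −23, so s(1) = (−1) − 6/(−23) = −17/23.
p(−17/23) = 10944/12167, p'(−17/23) = −8627/529, so s(2) = (−17/23) − (10944/12167)/(−8627/529) = −135715/198421.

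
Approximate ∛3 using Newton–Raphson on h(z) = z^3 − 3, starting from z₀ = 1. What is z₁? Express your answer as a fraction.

5/3

h'(z) = 3z^2.
h(1) = −2, h'(1) = 3, so z₁ = 1 − (−2)/3 = 5/3.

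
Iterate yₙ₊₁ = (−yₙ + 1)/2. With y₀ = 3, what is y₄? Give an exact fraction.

y₁ = (−3 + 1)/2 = −1.
y₂ = (−(−1) + 1)/2 = 1.
y₃ = (−1 + 1)/2 = 0.
y₄ = (−0 + 1)/2 = 1/2.

1/2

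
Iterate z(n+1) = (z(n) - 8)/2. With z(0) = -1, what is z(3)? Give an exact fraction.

z(1) = ((-1) - 8)/2 = -9/2.
z(2) = ((-9/2) - 8)/2 = -25/4.
z(3) = ((-25/4) - 8)/2 = -57/8.

-57/8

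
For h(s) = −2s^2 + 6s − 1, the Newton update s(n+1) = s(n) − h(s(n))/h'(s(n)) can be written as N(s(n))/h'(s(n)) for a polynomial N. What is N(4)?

h'(s) = −4s + 6.
N(s) = s·h'(s) − h(s) = s·(−4s + 6) − (−2s^2 + 6s − 1) = −2s^2 + 1.
N(4) = −31.

−31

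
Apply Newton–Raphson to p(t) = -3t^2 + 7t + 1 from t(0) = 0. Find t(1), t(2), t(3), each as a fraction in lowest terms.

t(1) = -1/7, t(2) = -52/385, t(3) = -156337/1157695

p'(t) = -6t + 7.
p(0) = 1, p'(0) = 7, so t(1) = 0 - 1/7 = -1/7.
p(-1/7) = -3/49, p'(-1/7) = 55/7, so t(2) = (-1/7) - (-3/49)/(55/7) = -52/385.
p(-52/385) = -27/148225, p'(-52/385) = 3007/385, so t(3) = (-52/385) - (-27/148225)/(3007/385) = -156337/1157695.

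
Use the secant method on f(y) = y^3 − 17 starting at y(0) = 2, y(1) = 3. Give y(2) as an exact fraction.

f(2) = −9, f(3) = 10. y(2) = 3 − 10·(3 − 2)/(10 − (−9)) = 47/19.

47/19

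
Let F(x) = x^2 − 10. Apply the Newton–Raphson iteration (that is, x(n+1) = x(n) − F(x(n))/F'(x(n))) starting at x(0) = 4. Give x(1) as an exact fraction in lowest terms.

13/4

F'(x) = 2x.
F(4) = 6, F'(4) = 8, so x(1) = 4 − 6/8 = 13/4.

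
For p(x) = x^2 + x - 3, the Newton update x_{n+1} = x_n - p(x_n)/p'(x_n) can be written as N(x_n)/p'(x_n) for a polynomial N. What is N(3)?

12

p'(x) = 2x + 1.
N(x) = x·p'(x) - p(x) = x·(2x + 1) - (x^2 + x - 3) = x^2 + 3.
N(3) = 12.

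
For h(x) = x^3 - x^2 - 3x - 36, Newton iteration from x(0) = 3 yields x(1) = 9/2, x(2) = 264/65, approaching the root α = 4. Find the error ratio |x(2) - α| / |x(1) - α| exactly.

x(1) - α = 9/2 - 4 = 1/2, so |x(1) - α| = 1/2.
x(2) - α = 264/65 - 4 = 4/65, so |x(2) - α| = 4/65.
Ratio = (4/65) / (1/2) = 8/65.

8/65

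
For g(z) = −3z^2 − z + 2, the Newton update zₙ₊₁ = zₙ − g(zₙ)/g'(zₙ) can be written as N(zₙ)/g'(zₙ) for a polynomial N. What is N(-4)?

−50

g'(z) = −6z − 1.
N(z) = z·g'(z) − g(z) = z·(−6z − 1) − (−3z^2 − z + 2) = −3z^2 − 2.
N(-4) = −50.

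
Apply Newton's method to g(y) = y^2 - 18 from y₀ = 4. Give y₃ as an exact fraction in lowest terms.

g'(y) = 2y.
g(4) = -2, g'(4) = 8, so y₁ = 4 - (-2)/8 = 17/4.
g(17/4) = 1/16, g'(17/4) = 17/2, so y₂ = (17/4) - (1/16)/(17/2) = 577/136.
g(577/136) = 1/18496, g'(577/136) = 577/68, so y₃ = (577/136) - (1/18496)/(577/68) = 665857/156944.

665857/156944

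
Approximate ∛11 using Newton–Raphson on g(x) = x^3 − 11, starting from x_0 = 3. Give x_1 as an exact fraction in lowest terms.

g'(x) = 3x^2.
g(3) = 16, g'(3) = 27, so x_1 = 3 − 16/27 = 65/27.

65/27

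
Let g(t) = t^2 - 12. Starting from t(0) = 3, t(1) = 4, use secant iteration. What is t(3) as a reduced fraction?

g(3) = -3, g(4) = 4. t(2) = 4 - 4·(4 - 3)/(4 - (-3)) = 24/7.
g(4) = 4, g(24/7) = -12/49. t(3) = (24/7) - (-12/49)·((24/7) - 4)/((-12/49) - 4) = 45/13.

45/13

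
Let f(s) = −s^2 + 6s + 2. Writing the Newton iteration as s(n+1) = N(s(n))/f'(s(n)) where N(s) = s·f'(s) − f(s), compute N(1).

−3

f'(s) = −2s + 6.
N(s) = s·f'(s) − f(s) = s·(−2s + 6) − (−s^2 + 6s + 2) = −s^2 − 2.
N(1) = −3.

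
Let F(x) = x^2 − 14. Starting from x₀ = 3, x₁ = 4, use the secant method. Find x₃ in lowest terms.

101/27

F(3) = −5, F(4) = 2. x₂ = 4 − 2·(4 − 3)/(2 − (−5)) = 26/7.
F(4) = 2, F(26/7) = −10/49. x₃ = (26/7) − (−10/49)·((26/7) − 4)/((−10/49) − 2) = 101/27.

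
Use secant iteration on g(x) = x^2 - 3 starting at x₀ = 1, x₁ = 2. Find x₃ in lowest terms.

19/11

g(1) = -2, g(2) = 1. x₂ = 2 - 1·(2 - 1)/(1 - (-2)) = 5/3.
g(2) = 1, g(5/3) = -2/9. x₃ = (5/3) - (-2/9)·((5/3) - 2)/((-2/9) - 1) = 19/11.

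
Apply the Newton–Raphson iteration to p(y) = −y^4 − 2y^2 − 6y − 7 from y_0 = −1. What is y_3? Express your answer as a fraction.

−8353/6503

p'(y) = −4y^3 − 4y − 6.
p(−1) = −4, p'(−1) = 2, so y_1 = (−1) − (−4)/2 = 1.
p(1) = −16, p'(1) = −14, so y_2 = 1 − (−16)/(−14) = −1/7.
p(−1/7) = −14848/2401, p'(−1/7) = −1858/343, so y_3 = (−1/7) − (−14848/2401)/(−1858/343) = −8353/6503.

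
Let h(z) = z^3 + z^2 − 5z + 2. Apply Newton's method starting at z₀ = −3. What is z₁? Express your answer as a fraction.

h'(z) = 3z^2 + 2z − 5.
h(−3) = −1, h'(−3) = 16, so z₁ = (−3) − (−1)/16 = −47/16.

−47/16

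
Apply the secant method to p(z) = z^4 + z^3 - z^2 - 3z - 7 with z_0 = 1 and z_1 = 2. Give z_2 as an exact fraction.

p(1) = -9, p(2) = 7. z_2 = 2 - 7·(2 - 1)/(7 - (-9)) = 25/16.

25/16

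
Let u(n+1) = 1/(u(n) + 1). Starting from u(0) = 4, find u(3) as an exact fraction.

6/11

u(1) = 1/(4 + 1) = 1/5.
u(2) = 1/(1/5 + 1) = 5/6.
u(3) = 1/(5/6 + 1) = 6/11.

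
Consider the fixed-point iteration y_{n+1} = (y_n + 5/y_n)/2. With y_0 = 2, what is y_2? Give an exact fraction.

y_1 = (2 + 5/2)/2 = 9/4.
y_2 = (9/4 + 5/(9/4))/2 = 161/72.

161/72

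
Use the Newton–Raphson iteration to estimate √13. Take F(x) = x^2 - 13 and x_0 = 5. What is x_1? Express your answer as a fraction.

F'(x) = 2x.
F(5) = 12, F'(5) = 10, so x_1 = 5 - 12/10 = 19/5.

19/5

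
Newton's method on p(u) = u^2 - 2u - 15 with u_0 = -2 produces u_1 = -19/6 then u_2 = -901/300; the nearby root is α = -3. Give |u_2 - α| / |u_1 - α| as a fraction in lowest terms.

1/50

u_1 - α = -19/6 - (-3) = -19/6 + 3 = -1/6, so |u_1 - α| = 1/6.
u_2 - α = -901/300 - (-3) = -901/300 + 3 = -1/300, so |u_2 - α| = 1/300.
Ratio = (1/300) / (1/6) = 1/50.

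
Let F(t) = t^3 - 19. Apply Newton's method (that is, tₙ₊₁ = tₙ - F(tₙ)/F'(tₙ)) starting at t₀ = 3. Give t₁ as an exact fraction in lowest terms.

F'(t) = 3t^2.
F(3) = 8, F'(3) = 27, so t₁ = 3 - 8/27 = 73/27.

73/27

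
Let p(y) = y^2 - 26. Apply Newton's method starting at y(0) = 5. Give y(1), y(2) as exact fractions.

p'(y) = 2y.
p(5) = -1, p'(5) = 10, so y(1) = 5 - (-1)/10 = 51/10.
p(51/10) = 1/100, p'(51/10) = 51/5, so y(2) = (51/10) - (1/100)/(51/5) = 5201/1020.

y(1) = 51/10, y(2) = 5201/1020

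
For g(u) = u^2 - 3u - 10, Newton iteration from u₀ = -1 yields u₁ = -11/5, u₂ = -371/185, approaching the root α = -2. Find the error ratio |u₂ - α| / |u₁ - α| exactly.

1/37

u₁ - α = -11/5 - (-2) = -11/5 + 2 = -1/5, so |u₁ - α| = 1/5.
u₂ - α = -371/185 - (-2) = -371/185 + 2 = -1/185, so |u₂ - α| = 1/185.
Ratio = (1/185) / (1/5) = 1/37.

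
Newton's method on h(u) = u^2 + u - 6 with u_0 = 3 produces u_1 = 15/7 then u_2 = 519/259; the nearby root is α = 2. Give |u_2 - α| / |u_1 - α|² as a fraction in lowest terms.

7/37

u_1 - α = 15/7 - 2 = 1/7, so |u_1 - α| = 1/7.
u_2 - α = 519/259 - 2 = 1/259, so |u_2 - α| = 1/259.
|u_1 - α|² = 1/49.
Ratio = (1/259) / (1/49) = 7/37.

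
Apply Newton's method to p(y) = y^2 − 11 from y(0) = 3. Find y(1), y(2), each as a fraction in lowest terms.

p'(y) = 2y.
p(3) = −2, p'(3) = 6, so y(1) = 3 − (−2)/6 = 10/3.
p(10/3) = 1/9, p'(10/3) = 20/3, so y(2) = (10/3) − (1/9)/(20/3) = 199/60.

y(1) = 10/3, y(2) = 199/60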